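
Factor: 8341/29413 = 19^1*67^(-1) = 19/67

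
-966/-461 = 2 + 44/461 ≈ 2.10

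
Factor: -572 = -1 * 2^2 * 11^1 * 13^1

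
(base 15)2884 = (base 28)b1m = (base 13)3c43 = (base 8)20742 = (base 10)8674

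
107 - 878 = -771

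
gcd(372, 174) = 6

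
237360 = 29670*8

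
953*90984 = 86707752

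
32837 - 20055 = 12782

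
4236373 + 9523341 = 13759714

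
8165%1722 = 1277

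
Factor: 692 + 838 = 2^1 * 3^2 * 5^1 * 17^1 = 1530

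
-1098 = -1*1098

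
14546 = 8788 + 5758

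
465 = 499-34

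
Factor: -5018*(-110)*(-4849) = -1*2^2*5^1*11^1*13^2*193^1*373^1 = -2676551020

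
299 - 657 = -358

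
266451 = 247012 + 19439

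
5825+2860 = 8685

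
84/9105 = 28/3035 ≈ 0.00923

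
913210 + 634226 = 1547436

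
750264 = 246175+504089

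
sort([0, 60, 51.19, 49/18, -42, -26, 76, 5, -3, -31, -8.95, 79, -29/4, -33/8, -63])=[-63, -42, -31, -26, -8.95, -29/4, -33/8, -3, 0, 49/18, 5, 51.19, 60, 76, 79]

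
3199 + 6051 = 9250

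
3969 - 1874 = 2095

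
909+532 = 1441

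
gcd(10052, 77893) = 1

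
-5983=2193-8176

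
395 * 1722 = 680190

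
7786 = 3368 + 4418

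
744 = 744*1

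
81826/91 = 899 + 17/91≈899.19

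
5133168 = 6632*774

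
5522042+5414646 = 10936688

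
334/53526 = 167/26763 ≈ 0.00624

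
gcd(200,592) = 8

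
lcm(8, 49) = 392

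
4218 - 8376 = -4158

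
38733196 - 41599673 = -2866477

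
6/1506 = 1/251 ≈ 0.00398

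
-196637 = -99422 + -97215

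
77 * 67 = 5159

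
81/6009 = 27/2003 ≈ 0.0135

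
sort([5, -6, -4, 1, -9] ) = [-9, -6, -4, 1, 5] 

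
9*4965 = 44685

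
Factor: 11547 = 3^2*1283^1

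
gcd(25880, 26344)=8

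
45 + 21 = 66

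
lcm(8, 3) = 24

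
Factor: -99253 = -1 * 7^1 * 11^1 * 1289^1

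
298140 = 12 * 24845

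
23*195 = 4485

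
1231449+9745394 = 10976843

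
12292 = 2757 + 9535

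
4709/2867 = 1 + 1842/2867 ≈ 1.64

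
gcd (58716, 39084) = 12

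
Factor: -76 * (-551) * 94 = 2^3 * 19^2 * 29^1 * 47^1 = 3936344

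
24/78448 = 3/9806 ≈ 0.000306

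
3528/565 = 6 + 138/565 ≈ 6.24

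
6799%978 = 931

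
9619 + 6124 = 15743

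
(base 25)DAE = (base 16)20C5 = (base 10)8389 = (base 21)J0A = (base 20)10J9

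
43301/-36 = -1202 - 29/36 ≈ -1202.81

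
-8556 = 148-8704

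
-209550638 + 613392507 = 403841869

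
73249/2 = 36624 + 1/2 = 36624.50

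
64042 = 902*71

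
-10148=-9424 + -724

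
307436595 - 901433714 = -593997119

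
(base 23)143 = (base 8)1160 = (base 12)440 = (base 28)m8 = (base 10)624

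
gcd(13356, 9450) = 126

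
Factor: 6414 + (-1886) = 2^4 * 283^1 = 4528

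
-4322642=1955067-6277709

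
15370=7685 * 2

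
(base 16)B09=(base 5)42300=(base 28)3GP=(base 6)21025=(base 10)2825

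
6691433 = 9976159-3284726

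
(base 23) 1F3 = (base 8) 1555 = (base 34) PR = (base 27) 15D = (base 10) 877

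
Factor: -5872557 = -1 * 3^1 * 1957519^1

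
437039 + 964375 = 1401414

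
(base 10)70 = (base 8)106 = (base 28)2e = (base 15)4a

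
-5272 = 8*(-659)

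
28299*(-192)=-5433408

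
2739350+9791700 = 12531050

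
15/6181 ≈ 0.00243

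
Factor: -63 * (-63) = 3^4 * 7^2 = 3969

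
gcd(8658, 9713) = 1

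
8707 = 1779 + 6928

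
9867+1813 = 11680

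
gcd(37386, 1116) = 558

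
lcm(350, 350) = 350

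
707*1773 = 1253511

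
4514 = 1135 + 3379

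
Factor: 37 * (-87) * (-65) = 3^1 * 5^1 * 13^1 * 29^1 * 37^1 = 209235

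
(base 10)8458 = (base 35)6vn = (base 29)a1j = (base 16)210a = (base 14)3122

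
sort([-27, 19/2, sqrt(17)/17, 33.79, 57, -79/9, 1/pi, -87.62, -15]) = [-87.62, -27, -15, -79/9, sqrt(17)/17, 1/pi, 19/2, 33.79, 57]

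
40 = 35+5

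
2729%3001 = 2729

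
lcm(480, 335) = 32160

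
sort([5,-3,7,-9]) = [-9,-3,5,7]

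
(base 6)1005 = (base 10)221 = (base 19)bc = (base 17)d0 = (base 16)dd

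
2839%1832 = 1007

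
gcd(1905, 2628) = 3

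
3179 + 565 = 3744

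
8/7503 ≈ 0.00107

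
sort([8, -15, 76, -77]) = [-77, -15, 8, 76]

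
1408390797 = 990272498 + 418118299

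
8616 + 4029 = 12645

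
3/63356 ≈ 0.0000474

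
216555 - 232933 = -16378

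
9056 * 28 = 253568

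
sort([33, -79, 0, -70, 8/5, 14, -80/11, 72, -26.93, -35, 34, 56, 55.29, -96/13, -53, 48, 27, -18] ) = [-79, -70, -53, -35, -26.93, -18, -96/13, -80/11, 0, 8/5, 14, 27, 33, 34, 48, 55.29, 56, 72] 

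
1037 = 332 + 705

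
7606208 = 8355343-749135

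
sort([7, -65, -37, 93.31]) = [-65, -37, 7, 93.31]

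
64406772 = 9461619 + 54945153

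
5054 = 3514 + 1540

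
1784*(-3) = -5352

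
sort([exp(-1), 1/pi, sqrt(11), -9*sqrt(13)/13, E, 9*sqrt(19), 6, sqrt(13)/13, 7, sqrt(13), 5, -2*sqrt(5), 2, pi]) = [-2*sqrt(5), -9*sqrt(13)/13, sqrt(13)/13, 1/pi, exp(-1), 2, E, pi, sqrt(11), sqrt(13), 5, 6, 7, 9*sqrt(19)]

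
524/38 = 13 + 15/19 ≈ 13.79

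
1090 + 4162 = 5252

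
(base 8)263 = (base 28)6b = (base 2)10110011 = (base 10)179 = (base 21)8b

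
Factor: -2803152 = -1*2^4*3^1*11^1*5309^1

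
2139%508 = 107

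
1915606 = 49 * 39094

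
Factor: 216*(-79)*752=-1*2^7*3^3*47^1*79^1=-12832128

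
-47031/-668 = 70 + 271/668 ≈ 70.41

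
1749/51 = 34 + 5/17 ≈ 34.29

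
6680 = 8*835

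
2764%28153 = 2764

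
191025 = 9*21225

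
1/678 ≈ 0.00147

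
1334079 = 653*2043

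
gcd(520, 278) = 2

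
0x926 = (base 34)20u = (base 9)3182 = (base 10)2342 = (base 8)4446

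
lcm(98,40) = 1960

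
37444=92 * 407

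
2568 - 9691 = -7123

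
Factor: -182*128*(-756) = 2^10*3^3*7^2*13^1 = 17611776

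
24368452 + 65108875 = 89477327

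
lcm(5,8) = 40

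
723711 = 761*951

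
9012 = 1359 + 7653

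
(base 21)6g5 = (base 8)5653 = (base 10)2987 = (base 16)bab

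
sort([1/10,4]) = [1/10,4]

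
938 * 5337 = 5006106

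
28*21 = 588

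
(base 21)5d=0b1110110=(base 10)118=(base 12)9a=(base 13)91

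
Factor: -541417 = -1*541417^1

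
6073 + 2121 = 8194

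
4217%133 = 94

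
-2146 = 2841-4987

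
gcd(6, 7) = 1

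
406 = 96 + 310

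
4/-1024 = -1/256 ≈ -0.00391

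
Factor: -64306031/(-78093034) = 2^(-1)*2357^1*4373^(-1)*8929^(-1)*27283^1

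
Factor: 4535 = 5^1*907^1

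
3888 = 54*72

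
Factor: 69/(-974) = -1*2^(-1)*3^1*23^1*487^(-1)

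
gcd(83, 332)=83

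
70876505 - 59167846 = 11708659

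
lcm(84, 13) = 1092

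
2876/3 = 958 + 2/3 ≈ 958.67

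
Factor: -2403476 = -1 * 2^2 * 227^1 * 2647^1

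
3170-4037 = -867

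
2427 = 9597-7170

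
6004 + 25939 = 31943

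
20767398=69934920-49167522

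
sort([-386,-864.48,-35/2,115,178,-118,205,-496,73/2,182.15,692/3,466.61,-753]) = [-864.48,-753,-496,-386,-118,-35/2,73/2,115,178,182.15,205,692/3,466.61]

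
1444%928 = 516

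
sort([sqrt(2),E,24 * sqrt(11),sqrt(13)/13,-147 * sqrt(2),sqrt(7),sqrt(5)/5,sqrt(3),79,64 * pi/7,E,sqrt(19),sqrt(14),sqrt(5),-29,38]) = [-147 * sqrt(2),-29,sqrt(13)/13,sqrt(5)/5,sqrt(2),sqrt(3),sqrt(5),sqrt(7),E,E,sqrt(14),sqrt(19),64 * pi/7,38,79,24 * sqrt(11)]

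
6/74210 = 3/37105 ≈ 0.0000809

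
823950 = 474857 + 349093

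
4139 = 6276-2137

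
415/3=138 + 1/3 ≈ 138.33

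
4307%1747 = 813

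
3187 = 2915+272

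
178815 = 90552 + 88263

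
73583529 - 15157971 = 58425558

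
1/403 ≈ 0.00248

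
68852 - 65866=2986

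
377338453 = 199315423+178023030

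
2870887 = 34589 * 83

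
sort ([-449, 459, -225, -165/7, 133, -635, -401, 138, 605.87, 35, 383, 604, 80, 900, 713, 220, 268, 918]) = [-635, -449, -401, -225, -165/7, 35, 80, 133, 138, 220, 268, 383, 459, 604, 605.87, 713, 900, 918]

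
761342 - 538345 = 222997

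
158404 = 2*79202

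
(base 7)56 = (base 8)51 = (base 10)41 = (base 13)32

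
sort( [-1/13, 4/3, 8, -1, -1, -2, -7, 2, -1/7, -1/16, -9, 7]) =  [-9, -7, -2, -1, -1, -1/7, -1/13, -1/16, 4/3, 2, 7, 8]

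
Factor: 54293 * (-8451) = -1 * 3^3 * 313^1 * 54293^1 = -458830143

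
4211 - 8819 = -4608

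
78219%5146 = 1029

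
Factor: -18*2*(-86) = 2^3*3^2*43^1 = 3096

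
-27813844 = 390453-28204297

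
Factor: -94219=-1 * 94219^1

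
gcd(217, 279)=31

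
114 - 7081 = -6967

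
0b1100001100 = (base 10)780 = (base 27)11o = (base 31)p5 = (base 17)2bf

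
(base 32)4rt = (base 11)3826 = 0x137d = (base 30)5g9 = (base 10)4989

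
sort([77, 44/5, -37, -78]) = [-78, -37, 44/5, 77]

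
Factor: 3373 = 3373^1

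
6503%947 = 821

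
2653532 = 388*6839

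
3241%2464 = 777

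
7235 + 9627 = 16862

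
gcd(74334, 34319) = 1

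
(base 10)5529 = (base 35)4hy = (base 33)52i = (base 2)1010110011001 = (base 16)1599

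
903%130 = 123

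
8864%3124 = 2616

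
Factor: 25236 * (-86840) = -1 * 2^5 * 3^2 * 5^1 * 13^1 * 167^1 * 701^1 = -2191494240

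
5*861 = 4305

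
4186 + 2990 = 7176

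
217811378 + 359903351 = 577714729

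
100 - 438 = -338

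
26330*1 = 26330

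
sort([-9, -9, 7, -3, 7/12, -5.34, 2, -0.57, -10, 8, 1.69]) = [-10, -9, -9, -5.34, -3, -0.57, 7/12, 1.69, 2, 7, 8]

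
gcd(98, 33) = 1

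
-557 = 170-727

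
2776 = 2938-162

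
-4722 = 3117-7839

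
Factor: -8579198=-1 * 2^1 * 4289599^1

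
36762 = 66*557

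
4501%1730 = 1041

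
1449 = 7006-5557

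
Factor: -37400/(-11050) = 2^2 * 11^1 * 13^(-1) = 44/13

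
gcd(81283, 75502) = 1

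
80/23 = 3+11/23 ≈ 3.48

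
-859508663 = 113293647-972802310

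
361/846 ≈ 0.427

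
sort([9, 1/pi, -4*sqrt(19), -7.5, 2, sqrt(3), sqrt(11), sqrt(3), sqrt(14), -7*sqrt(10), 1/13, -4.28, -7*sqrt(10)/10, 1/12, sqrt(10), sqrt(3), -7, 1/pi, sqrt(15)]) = [-7*sqrt(10), -4*sqrt(19), -7.5, -7, -4.28, -7*sqrt(10)/10, 1/13, 1/12, 1/pi, 1/pi, sqrt(3), sqrt(3), sqrt(3), 2, sqrt(10), sqrt(11), sqrt(14), sqrt(15), 9]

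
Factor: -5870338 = -1*2^1*17^1*172657^1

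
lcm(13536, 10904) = 392544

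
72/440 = 9/55 ≈ 0.164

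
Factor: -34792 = -1 * 2^3 * 4349^1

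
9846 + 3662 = 13508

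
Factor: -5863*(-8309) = 7^1*11^1*13^1*41^1*1187^1 = 48715667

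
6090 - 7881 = -1791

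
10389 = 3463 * 3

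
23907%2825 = 1307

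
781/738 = 1 + 43/738 ≈ 1.06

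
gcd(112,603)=1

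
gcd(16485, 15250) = 5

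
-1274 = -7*182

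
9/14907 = 3/4969 ≈ 0.000604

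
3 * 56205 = 168615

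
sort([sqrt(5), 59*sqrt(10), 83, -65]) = [-65, sqrt(5), 83, 59*sqrt(10)]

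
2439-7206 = -4767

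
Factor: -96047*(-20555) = 5^1*7^1*4111^1*13721^1 = 1974246085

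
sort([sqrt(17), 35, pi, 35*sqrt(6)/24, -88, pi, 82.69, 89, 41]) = [-88, pi, pi, 35*sqrt(6)/24, sqrt(17), 35, 41, 82.69, 89]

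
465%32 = 17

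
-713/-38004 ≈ 0.0188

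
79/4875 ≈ 0.0162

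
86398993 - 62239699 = 24159294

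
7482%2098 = 1188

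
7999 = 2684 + 5315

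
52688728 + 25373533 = 78062261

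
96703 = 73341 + 23362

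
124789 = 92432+32357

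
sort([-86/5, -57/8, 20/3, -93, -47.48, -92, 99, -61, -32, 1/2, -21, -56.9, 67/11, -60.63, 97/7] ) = [-93, -92, -61, -60.63, -56.9, -47.48, -32, -21, -86/5, -57/8, 1/2, 67/11, 20/3, 97/7, 99] 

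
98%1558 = 98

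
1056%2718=1056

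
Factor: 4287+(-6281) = -1*2^1*997^1 = -1994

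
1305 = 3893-2588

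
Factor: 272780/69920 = 2^(-3) * 19^(-1) * 593^1 = 593/152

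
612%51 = 0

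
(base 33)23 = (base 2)1000101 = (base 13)54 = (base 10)69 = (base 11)63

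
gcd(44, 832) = 4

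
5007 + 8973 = 13980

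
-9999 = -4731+-5268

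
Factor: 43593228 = 2^2*3^5*7^1*43^1*149^1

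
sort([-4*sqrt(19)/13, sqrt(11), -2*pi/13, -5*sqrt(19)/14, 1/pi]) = [-5*sqrt(19)/14, -4*sqrt(19)/13, -2*pi/13, 1/pi, sqrt(11)]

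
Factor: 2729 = 2729^1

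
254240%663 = 311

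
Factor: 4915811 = 1867^1 * 2633^1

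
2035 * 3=6105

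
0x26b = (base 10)619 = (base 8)1153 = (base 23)13l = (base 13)388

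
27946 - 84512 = -56566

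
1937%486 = 479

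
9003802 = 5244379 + 3759423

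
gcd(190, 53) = 1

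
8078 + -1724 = 6354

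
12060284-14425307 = -2365023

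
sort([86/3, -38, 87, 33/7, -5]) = [-38, -5, 33/7, 86/3, 87]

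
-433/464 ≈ -0.933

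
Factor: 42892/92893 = 2^2*10723^1*92893^(-1)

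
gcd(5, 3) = 1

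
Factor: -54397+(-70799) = -1 * 2^2 * 3^1 * 10433^1 = -125196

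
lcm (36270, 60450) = 181350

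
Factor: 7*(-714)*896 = -1*2^8*3^1*7^3*17^1 = -4478208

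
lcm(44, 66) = 132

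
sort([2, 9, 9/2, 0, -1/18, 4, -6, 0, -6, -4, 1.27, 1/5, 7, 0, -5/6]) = [-6, -6, -4, -5/6, -1/18, 0, 0, 0, 1/5, 1.27, 2, 4, 9/2, 7, 9]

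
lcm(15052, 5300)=376300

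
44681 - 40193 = 4488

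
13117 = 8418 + 4699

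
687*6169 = 4238103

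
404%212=192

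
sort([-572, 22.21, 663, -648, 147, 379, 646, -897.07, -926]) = [-926, -897.07, -648, -572, 22.21, 147, 379, 646, 663]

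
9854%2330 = 534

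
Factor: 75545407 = 7^3*257^1*857^1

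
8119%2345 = 1084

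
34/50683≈0.000671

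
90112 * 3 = 270336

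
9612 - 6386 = 3226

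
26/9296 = 13/4648 ≈ 0.00280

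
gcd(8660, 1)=1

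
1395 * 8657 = 12076515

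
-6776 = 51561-58337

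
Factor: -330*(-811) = 2^1*3^1*5^1*11^1*811^1 = 267630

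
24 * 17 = 408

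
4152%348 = 324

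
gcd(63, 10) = 1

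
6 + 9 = 15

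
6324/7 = 903+3/7 ≈ 903.43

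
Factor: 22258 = 2^1*31^1*359^1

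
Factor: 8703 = 3^2*967^1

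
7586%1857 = 158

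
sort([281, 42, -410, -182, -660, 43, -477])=[-660, -477, -410, -182, 42, 43, 281]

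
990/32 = 495/16 ≈ 30.94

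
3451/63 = 493/9 ≈ 54.78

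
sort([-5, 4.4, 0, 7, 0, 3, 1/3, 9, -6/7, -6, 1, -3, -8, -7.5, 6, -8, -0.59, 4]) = [-8, -8, -7.5, -6, -5, -3, -6/7, -0.59, 0, 0, 1/3, 1, 3, 4, 4.4, 6, 7, 9]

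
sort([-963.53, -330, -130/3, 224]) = [-963.53, -330, -130/3, 224]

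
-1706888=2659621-4366509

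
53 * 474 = 25122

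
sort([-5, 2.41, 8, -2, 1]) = [-5, -2, 1, 2.41, 8]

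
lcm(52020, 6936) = 104040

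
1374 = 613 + 761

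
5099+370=5469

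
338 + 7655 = 7993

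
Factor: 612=2^2 * 3^2 * 17^1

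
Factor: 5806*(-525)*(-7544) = 2^4*3^1*5^2*7^1*23^1*41^1*2903^1 = 22995243600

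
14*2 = 28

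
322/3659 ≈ 0.0880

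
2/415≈0.00482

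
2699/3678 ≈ 0.734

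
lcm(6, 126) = 126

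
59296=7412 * 8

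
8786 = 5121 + 3665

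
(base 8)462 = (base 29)ag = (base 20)f6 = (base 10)306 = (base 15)156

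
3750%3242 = 508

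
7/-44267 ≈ -0.000158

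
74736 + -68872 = 5864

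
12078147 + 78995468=91073615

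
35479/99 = 358 + 37/99≈358.37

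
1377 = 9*153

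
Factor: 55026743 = 73^1 * 149^1 * 5059^1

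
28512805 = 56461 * 505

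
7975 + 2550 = 10525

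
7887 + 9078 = 16965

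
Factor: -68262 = -1*2^1*3^1*31^1*367^1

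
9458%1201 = 1051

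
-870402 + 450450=-419952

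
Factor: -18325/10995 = -1*3^ (-1)*5^1 = -5/3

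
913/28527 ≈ 0.0320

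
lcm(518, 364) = 13468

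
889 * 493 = 438277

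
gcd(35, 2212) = 7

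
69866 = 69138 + 728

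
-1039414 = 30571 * (-34) 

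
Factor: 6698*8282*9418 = 2^3*17^2*41^1*101^1*197^1*277^1 = 522443169448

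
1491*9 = 13419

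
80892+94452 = 175344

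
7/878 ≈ 0.00797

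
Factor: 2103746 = 2^1*37^1*28429^1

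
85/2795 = 17/559 ≈ 0.0304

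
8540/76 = 2135/19 ≈ 112.37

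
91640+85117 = 176757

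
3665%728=25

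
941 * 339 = 318999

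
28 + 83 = 111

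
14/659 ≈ 0.0212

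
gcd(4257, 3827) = 43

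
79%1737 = 79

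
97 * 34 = 3298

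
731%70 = 31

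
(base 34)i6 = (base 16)26a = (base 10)618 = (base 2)1001101010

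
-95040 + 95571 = 531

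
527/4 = 131 + 3/4 = 131.75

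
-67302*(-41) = 2759382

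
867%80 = 67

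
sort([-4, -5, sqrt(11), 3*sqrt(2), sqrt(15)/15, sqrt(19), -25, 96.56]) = [-25, -5, -4, sqrt(15)/15, sqrt(11), 3*sqrt(2), sqrt(19), 96.56]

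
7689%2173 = 1170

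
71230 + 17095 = 88325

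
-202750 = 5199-207949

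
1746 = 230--1516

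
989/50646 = 43/2202 ≈ 0.0195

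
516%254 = 8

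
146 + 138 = 284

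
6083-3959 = 2124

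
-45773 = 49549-95322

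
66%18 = 12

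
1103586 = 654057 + 449529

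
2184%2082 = 102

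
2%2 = 0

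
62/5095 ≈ 0.0122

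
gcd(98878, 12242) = 2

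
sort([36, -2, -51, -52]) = [-52, -51, -2, 36]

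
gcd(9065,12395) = 185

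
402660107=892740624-490080517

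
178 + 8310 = 8488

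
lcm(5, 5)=5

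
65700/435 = 4380/29 ≈ 151.03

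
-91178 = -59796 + -31382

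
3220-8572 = -5352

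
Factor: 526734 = 2^1 * 3^2 * 13^1 * 2251^1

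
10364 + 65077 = 75441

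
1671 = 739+932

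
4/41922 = 2/20961 ≈ 0.0000954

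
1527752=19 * 80408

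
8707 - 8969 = -262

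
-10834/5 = -2166 - 4/5 = -2166.80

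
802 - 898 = -96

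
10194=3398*3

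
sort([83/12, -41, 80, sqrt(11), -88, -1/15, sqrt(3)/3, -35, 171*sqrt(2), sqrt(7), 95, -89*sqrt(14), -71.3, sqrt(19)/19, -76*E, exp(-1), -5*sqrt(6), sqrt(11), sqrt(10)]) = [-89*sqrt(14), -76*E, -88, -71.3, -41, -35, -5*sqrt(6), -1/15, sqrt(19)/19, exp(-1), sqrt(3)/3, sqrt(7), sqrt(10), sqrt(11), sqrt(11), 83/12, 80, 95, 171*sqrt(2)]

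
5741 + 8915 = 14656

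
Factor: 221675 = 5^2*8867^1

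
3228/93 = 34 + 22/31 ≈ 34.71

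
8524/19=448 + 12/19 ≈ 448.63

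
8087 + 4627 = 12714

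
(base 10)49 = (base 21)27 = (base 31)1i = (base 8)61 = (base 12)41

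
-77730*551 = -42829230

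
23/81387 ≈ 0.000283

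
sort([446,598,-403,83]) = [-403,83,446,598]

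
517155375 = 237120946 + 280034429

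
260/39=20/3≈6.67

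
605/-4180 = -11/76 ≈ -0.145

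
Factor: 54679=54679^1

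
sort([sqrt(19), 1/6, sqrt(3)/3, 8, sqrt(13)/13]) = [1/6, sqrt(13)/13, sqrt(3)/3, sqrt(19), 8]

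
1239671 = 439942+799729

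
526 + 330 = 856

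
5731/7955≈0.720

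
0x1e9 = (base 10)489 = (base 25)je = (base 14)26d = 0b111101001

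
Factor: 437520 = 2^4*3^1*5^1*1823^1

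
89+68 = 157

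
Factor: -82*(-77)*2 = 2^2*7^1*11^1*41^1 = 12628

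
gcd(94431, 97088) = 1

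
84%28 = 0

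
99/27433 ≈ 0.00361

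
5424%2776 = 2648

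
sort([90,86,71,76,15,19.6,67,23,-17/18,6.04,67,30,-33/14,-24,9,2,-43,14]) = [-43,-24,-33/14,-17/18,2,6.04,9,14,15,19.6,23,30,67,67,71,76,86,90]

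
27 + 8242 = 8269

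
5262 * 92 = 484104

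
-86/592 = -43/296 ≈ -0.145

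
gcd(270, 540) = 270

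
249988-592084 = -342096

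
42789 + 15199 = 57988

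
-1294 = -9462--8168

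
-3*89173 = -267519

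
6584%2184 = 32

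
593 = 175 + 418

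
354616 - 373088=-18472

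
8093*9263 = 74965459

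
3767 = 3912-145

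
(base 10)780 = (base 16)30c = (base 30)q0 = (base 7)2163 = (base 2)1100001100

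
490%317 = 173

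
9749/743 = 13 + 90/743 ≈ 13.12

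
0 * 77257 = 0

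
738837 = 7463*99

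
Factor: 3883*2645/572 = 2^(-2)*5^1*13^(-1)*23^2*353^1 = 933685/52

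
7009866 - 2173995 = 4835871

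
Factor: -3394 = -1*2^1*1697^1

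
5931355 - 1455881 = 4475474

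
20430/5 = 4086 = 4086.00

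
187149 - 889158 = -702009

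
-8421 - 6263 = -14684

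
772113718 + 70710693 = 842824411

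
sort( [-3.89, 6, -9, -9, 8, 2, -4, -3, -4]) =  [-9, -9, -4, -4, -3.89, -3, 2, 6, 8]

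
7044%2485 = 2074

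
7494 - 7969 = -475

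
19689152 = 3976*4952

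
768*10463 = 8035584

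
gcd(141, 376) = 47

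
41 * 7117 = 291797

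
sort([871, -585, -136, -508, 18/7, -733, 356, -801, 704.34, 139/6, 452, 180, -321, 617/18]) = [-801, -733, -585, -508, -321, -136, 18/7, 139/6, 617/18, 180, 356, 452, 704.34, 871]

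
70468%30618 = 9232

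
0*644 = 0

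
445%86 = 15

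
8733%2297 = 1842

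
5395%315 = 40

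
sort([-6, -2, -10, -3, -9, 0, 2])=[-10, -9, -6, -3, -2, 0, 2]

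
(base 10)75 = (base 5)300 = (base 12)63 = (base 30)2f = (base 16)4b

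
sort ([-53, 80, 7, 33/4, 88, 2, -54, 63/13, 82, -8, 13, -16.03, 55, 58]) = [-54, -53, -16.03, -8, 2, 63/13, 7, 33/4, 13, 55, 58, 80, 82, 88]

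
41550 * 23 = 955650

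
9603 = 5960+3643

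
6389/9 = 709 + 8/9 ≈ 709.89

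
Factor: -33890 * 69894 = -1 * 2^2 * 3^2 * 5^1 * 11^1 * 353^1 * 3389^1 = -2368707660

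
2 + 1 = 3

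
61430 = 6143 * 10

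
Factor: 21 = 3^1*7^1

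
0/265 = 0 = 0.00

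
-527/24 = -21 - 23/24 ≈ -21.96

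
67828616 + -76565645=-8737029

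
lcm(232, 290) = 1160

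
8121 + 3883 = 12004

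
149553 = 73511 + 76042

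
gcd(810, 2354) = 2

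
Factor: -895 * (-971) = 5^1 * 179^1 * 971^1 = 869045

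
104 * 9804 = 1019616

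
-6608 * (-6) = 39648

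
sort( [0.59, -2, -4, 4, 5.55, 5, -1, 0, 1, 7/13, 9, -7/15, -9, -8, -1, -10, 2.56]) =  [-10, -9, -8, -4, -2, -1, -1, -7/15, 0, 7/13, 0.59, 1, 2.56, 4, 5, 5.55, 9]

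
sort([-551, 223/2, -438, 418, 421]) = [-551, -438, 223/2, 418, 421]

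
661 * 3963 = 2619543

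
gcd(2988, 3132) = 36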